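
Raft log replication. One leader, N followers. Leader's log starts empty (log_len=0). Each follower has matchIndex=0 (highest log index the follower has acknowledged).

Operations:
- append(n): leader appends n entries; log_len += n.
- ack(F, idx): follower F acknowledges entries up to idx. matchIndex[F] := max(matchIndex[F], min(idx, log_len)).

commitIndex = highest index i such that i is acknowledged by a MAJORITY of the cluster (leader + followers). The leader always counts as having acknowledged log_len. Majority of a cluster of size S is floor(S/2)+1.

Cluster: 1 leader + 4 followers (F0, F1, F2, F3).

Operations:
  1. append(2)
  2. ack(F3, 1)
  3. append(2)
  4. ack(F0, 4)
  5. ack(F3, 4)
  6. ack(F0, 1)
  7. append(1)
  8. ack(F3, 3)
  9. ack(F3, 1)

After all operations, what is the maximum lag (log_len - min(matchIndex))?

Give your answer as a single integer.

Answer: 5

Derivation:
Op 1: append 2 -> log_len=2
Op 2: F3 acks idx 1 -> match: F0=0 F1=0 F2=0 F3=1; commitIndex=0
Op 3: append 2 -> log_len=4
Op 4: F0 acks idx 4 -> match: F0=4 F1=0 F2=0 F3=1; commitIndex=1
Op 5: F3 acks idx 4 -> match: F0=4 F1=0 F2=0 F3=4; commitIndex=4
Op 6: F0 acks idx 1 -> match: F0=4 F1=0 F2=0 F3=4; commitIndex=4
Op 7: append 1 -> log_len=5
Op 8: F3 acks idx 3 -> match: F0=4 F1=0 F2=0 F3=4; commitIndex=4
Op 9: F3 acks idx 1 -> match: F0=4 F1=0 F2=0 F3=4; commitIndex=4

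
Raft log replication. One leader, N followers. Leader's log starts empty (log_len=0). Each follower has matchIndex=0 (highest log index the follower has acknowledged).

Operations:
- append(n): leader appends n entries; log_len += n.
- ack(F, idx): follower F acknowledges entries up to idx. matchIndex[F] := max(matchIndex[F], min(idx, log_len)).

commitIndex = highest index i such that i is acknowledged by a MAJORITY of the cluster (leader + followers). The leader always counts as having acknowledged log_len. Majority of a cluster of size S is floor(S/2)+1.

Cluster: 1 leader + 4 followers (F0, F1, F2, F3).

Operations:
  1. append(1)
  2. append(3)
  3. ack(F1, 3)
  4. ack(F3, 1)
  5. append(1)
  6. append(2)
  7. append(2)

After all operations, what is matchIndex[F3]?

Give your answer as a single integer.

Op 1: append 1 -> log_len=1
Op 2: append 3 -> log_len=4
Op 3: F1 acks idx 3 -> match: F0=0 F1=3 F2=0 F3=0; commitIndex=0
Op 4: F3 acks idx 1 -> match: F0=0 F1=3 F2=0 F3=1; commitIndex=1
Op 5: append 1 -> log_len=5
Op 6: append 2 -> log_len=7
Op 7: append 2 -> log_len=9

Answer: 1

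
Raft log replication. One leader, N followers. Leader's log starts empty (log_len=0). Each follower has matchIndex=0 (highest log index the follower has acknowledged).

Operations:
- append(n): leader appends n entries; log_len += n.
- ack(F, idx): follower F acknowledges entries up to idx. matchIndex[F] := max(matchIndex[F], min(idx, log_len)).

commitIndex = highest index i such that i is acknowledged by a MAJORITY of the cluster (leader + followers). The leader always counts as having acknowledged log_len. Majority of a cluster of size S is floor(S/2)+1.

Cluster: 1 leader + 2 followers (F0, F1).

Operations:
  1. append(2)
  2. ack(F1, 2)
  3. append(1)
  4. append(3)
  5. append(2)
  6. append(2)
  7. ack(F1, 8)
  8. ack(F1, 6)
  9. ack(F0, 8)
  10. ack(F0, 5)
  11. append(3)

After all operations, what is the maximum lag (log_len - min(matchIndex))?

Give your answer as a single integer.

Answer: 5

Derivation:
Op 1: append 2 -> log_len=2
Op 2: F1 acks idx 2 -> match: F0=0 F1=2; commitIndex=2
Op 3: append 1 -> log_len=3
Op 4: append 3 -> log_len=6
Op 5: append 2 -> log_len=8
Op 6: append 2 -> log_len=10
Op 7: F1 acks idx 8 -> match: F0=0 F1=8; commitIndex=8
Op 8: F1 acks idx 6 -> match: F0=0 F1=8; commitIndex=8
Op 9: F0 acks idx 8 -> match: F0=8 F1=8; commitIndex=8
Op 10: F0 acks idx 5 -> match: F0=8 F1=8; commitIndex=8
Op 11: append 3 -> log_len=13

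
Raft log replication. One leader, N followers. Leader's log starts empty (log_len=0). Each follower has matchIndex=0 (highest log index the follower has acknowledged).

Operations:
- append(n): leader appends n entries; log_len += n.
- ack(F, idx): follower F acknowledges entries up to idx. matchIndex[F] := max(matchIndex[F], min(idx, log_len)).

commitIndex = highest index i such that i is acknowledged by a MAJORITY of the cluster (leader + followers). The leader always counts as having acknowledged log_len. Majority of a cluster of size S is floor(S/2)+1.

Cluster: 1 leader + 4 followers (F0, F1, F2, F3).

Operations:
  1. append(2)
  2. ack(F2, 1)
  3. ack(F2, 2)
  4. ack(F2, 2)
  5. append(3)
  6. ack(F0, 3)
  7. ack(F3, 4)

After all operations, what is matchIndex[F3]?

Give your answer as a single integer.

Answer: 4

Derivation:
Op 1: append 2 -> log_len=2
Op 2: F2 acks idx 1 -> match: F0=0 F1=0 F2=1 F3=0; commitIndex=0
Op 3: F2 acks idx 2 -> match: F0=0 F1=0 F2=2 F3=0; commitIndex=0
Op 4: F2 acks idx 2 -> match: F0=0 F1=0 F2=2 F3=0; commitIndex=0
Op 5: append 3 -> log_len=5
Op 6: F0 acks idx 3 -> match: F0=3 F1=0 F2=2 F3=0; commitIndex=2
Op 7: F3 acks idx 4 -> match: F0=3 F1=0 F2=2 F3=4; commitIndex=3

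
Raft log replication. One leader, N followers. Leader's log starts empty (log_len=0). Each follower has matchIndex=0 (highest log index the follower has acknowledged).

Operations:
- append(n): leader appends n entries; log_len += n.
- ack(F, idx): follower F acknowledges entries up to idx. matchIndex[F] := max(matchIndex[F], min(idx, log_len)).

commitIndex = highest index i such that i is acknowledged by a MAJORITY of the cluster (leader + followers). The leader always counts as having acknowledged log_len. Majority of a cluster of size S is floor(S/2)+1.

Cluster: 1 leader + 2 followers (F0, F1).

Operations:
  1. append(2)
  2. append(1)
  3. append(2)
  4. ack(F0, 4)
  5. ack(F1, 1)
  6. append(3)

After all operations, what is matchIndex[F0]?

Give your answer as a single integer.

Answer: 4

Derivation:
Op 1: append 2 -> log_len=2
Op 2: append 1 -> log_len=3
Op 3: append 2 -> log_len=5
Op 4: F0 acks idx 4 -> match: F0=4 F1=0; commitIndex=4
Op 5: F1 acks idx 1 -> match: F0=4 F1=1; commitIndex=4
Op 6: append 3 -> log_len=8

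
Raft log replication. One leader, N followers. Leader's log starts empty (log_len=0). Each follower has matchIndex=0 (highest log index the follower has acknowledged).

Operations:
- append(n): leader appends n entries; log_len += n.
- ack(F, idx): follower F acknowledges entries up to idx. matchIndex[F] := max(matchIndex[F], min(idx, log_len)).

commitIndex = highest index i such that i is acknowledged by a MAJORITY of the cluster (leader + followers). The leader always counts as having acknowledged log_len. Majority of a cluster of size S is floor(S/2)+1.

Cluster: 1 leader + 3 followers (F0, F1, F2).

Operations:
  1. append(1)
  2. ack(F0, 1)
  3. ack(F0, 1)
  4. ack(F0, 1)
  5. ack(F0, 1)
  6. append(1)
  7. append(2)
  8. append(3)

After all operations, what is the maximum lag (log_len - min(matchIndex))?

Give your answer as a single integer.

Answer: 7

Derivation:
Op 1: append 1 -> log_len=1
Op 2: F0 acks idx 1 -> match: F0=1 F1=0 F2=0; commitIndex=0
Op 3: F0 acks idx 1 -> match: F0=1 F1=0 F2=0; commitIndex=0
Op 4: F0 acks idx 1 -> match: F0=1 F1=0 F2=0; commitIndex=0
Op 5: F0 acks idx 1 -> match: F0=1 F1=0 F2=0; commitIndex=0
Op 6: append 1 -> log_len=2
Op 7: append 2 -> log_len=4
Op 8: append 3 -> log_len=7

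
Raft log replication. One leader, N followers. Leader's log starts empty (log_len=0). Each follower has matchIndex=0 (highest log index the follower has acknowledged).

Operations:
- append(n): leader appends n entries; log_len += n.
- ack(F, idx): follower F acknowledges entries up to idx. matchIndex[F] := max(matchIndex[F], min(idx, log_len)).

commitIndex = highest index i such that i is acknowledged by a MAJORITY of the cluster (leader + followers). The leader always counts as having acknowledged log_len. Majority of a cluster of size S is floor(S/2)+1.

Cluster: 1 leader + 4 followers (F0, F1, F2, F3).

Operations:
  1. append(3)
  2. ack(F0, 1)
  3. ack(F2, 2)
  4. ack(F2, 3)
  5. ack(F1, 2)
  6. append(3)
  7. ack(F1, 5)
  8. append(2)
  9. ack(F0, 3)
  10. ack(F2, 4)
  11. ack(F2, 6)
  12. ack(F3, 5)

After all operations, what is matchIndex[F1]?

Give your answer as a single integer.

Op 1: append 3 -> log_len=3
Op 2: F0 acks idx 1 -> match: F0=1 F1=0 F2=0 F3=0; commitIndex=0
Op 3: F2 acks idx 2 -> match: F0=1 F1=0 F2=2 F3=0; commitIndex=1
Op 4: F2 acks idx 3 -> match: F0=1 F1=0 F2=3 F3=0; commitIndex=1
Op 5: F1 acks idx 2 -> match: F0=1 F1=2 F2=3 F3=0; commitIndex=2
Op 6: append 3 -> log_len=6
Op 7: F1 acks idx 5 -> match: F0=1 F1=5 F2=3 F3=0; commitIndex=3
Op 8: append 2 -> log_len=8
Op 9: F0 acks idx 3 -> match: F0=3 F1=5 F2=3 F3=0; commitIndex=3
Op 10: F2 acks idx 4 -> match: F0=3 F1=5 F2=4 F3=0; commitIndex=4
Op 11: F2 acks idx 6 -> match: F0=3 F1=5 F2=6 F3=0; commitIndex=5
Op 12: F3 acks idx 5 -> match: F0=3 F1=5 F2=6 F3=5; commitIndex=5

Answer: 5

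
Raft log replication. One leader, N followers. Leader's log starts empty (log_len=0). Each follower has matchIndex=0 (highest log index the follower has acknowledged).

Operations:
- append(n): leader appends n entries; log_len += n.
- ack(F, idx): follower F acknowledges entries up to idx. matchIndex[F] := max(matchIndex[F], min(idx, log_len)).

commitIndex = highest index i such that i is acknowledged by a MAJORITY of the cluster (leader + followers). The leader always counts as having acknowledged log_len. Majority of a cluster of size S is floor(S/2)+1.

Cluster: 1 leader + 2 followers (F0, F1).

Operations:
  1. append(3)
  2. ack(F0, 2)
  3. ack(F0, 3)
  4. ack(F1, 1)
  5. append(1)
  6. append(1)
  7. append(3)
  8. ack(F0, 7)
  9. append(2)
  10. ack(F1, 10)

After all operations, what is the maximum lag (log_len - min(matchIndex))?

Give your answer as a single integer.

Op 1: append 3 -> log_len=3
Op 2: F0 acks idx 2 -> match: F0=2 F1=0; commitIndex=2
Op 3: F0 acks idx 3 -> match: F0=3 F1=0; commitIndex=3
Op 4: F1 acks idx 1 -> match: F0=3 F1=1; commitIndex=3
Op 5: append 1 -> log_len=4
Op 6: append 1 -> log_len=5
Op 7: append 3 -> log_len=8
Op 8: F0 acks idx 7 -> match: F0=7 F1=1; commitIndex=7
Op 9: append 2 -> log_len=10
Op 10: F1 acks idx 10 -> match: F0=7 F1=10; commitIndex=10

Answer: 3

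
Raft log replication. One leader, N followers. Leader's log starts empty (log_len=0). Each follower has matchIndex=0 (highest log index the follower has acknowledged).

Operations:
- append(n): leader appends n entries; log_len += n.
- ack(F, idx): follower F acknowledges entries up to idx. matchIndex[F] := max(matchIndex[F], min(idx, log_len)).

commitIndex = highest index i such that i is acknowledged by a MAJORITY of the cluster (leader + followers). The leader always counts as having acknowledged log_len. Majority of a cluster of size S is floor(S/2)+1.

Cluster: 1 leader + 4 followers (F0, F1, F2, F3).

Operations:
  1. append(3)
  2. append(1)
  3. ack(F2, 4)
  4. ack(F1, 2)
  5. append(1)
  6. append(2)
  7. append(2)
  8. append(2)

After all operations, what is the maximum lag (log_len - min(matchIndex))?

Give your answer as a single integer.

Answer: 11

Derivation:
Op 1: append 3 -> log_len=3
Op 2: append 1 -> log_len=4
Op 3: F2 acks idx 4 -> match: F0=0 F1=0 F2=4 F3=0; commitIndex=0
Op 4: F1 acks idx 2 -> match: F0=0 F1=2 F2=4 F3=0; commitIndex=2
Op 5: append 1 -> log_len=5
Op 6: append 2 -> log_len=7
Op 7: append 2 -> log_len=9
Op 8: append 2 -> log_len=11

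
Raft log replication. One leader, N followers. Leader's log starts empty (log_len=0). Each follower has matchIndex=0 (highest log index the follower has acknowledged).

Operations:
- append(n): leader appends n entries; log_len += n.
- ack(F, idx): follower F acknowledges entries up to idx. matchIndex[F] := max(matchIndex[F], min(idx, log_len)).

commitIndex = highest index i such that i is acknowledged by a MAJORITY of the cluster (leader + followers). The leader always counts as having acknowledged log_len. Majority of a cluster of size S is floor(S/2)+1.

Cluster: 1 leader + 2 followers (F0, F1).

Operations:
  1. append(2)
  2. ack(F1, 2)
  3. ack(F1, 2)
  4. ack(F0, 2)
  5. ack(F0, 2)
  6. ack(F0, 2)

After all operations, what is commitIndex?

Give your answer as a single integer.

Answer: 2

Derivation:
Op 1: append 2 -> log_len=2
Op 2: F1 acks idx 2 -> match: F0=0 F1=2; commitIndex=2
Op 3: F1 acks idx 2 -> match: F0=0 F1=2; commitIndex=2
Op 4: F0 acks idx 2 -> match: F0=2 F1=2; commitIndex=2
Op 5: F0 acks idx 2 -> match: F0=2 F1=2; commitIndex=2
Op 6: F0 acks idx 2 -> match: F0=2 F1=2; commitIndex=2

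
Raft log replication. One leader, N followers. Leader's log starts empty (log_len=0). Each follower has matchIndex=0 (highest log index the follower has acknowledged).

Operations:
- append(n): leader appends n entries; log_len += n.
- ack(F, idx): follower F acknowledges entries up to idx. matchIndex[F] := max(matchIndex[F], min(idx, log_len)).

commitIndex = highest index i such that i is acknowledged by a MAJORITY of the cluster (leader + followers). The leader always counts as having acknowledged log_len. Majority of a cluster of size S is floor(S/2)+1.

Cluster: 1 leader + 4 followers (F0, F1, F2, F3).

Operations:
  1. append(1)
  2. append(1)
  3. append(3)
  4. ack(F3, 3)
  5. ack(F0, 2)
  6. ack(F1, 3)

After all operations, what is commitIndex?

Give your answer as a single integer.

Answer: 3

Derivation:
Op 1: append 1 -> log_len=1
Op 2: append 1 -> log_len=2
Op 3: append 3 -> log_len=5
Op 4: F3 acks idx 3 -> match: F0=0 F1=0 F2=0 F3=3; commitIndex=0
Op 5: F0 acks idx 2 -> match: F0=2 F1=0 F2=0 F3=3; commitIndex=2
Op 6: F1 acks idx 3 -> match: F0=2 F1=3 F2=0 F3=3; commitIndex=3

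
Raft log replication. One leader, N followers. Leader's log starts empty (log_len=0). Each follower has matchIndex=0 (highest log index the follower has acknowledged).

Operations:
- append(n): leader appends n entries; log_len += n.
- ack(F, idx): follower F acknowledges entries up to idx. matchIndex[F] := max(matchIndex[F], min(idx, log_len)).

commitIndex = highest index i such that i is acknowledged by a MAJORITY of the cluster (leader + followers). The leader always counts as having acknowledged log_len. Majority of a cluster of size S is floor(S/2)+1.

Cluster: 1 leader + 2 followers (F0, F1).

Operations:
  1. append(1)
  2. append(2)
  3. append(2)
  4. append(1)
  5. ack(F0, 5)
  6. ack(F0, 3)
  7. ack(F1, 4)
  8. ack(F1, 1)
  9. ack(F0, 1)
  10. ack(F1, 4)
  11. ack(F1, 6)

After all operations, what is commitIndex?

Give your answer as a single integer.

Op 1: append 1 -> log_len=1
Op 2: append 2 -> log_len=3
Op 3: append 2 -> log_len=5
Op 4: append 1 -> log_len=6
Op 5: F0 acks idx 5 -> match: F0=5 F1=0; commitIndex=5
Op 6: F0 acks idx 3 -> match: F0=5 F1=0; commitIndex=5
Op 7: F1 acks idx 4 -> match: F0=5 F1=4; commitIndex=5
Op 8: F1 acks idx 1 -> match: F0=5 F1=4; commitIndex=5
Op 9: F0 acks idx 1 -> match: F0=5 F1=4; commitIndex=5
Op 10: F1 acks idx 4 -> match: F0=5 F1=4; commitIndex=5
Op 11: F1 acks idx 6 -> match: F0=5 F1=6; commitIndex=6

Answer: 6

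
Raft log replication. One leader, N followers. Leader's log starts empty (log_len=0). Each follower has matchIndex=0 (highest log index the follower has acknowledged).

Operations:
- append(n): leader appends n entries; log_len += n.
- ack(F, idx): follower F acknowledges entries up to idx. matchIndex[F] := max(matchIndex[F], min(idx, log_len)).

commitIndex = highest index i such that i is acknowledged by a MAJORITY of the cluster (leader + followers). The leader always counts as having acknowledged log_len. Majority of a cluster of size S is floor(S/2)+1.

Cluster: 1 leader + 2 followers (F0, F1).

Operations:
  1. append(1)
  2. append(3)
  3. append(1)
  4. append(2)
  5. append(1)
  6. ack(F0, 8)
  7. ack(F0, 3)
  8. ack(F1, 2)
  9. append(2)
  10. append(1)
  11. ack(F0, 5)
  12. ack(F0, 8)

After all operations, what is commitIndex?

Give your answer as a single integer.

Answer: 8

Derivation:
Op 1: append 1 -> log_len=1
Op 2: append 3 -> log_len=4
Op 3: append 1 -> log_len=5
Op 4: append 2 -> log_len=7
Op 5: append 1 -> log_len=8
Op 6: F0 acks idx 8 -> match: F0=8 F1=0; commitIndex=8
Op 7: F0 acks idx 3 -> match: F0=8 F1=0; commitIndex=8
Op 8: F1 acks idx 2 -> match: F0=8 F1=2; commitIndex=8
Op 9: append 2 -> log_len=10
Op 10: append 1 -> log_len=11
Op 11: F0 acks idx 5 -> match: F0=8 F1=2; commitIndex=8
Op 12: F0 acks idx 8 -> match: F0=8 F1=2; commitIndex=8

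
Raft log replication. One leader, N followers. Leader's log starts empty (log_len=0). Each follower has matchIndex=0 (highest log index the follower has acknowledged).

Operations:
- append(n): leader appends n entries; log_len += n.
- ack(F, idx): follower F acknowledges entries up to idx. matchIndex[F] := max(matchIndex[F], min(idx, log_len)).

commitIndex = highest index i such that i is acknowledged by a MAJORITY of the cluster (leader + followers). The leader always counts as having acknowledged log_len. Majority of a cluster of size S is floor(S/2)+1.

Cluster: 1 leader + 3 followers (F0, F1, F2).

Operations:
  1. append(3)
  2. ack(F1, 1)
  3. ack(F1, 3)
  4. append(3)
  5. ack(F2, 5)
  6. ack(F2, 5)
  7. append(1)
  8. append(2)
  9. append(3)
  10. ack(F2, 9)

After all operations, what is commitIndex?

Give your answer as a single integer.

Op 1: append 3 -> log_len=3
Op 2: F1 acks idx 1 -> match: F0=0 F1=1 F2=0; commitIndex=0
Op 3: F1 acks idx 3 -> match: F0=0 F1=3 F2=0; commitIndex=0
Op 4: append 3 -> log_len=6
Op 5: F2 acks idx 5 -> match: F0=0 F1=3 F2=5; commitIndex=3
Op 6: F2 acks idx 5 -> match: F0=0 F1=3 F2=5; commitIndex=3
Op 7: append 1 -> log_len=7
Op 8: append 2 -> log_len=9
Op 9: append 3 -> log_len=12
Op 10: F2 acks idx 9 -> match: F0=0 F1=3 F2=9; commitIndex=3

Answer: 3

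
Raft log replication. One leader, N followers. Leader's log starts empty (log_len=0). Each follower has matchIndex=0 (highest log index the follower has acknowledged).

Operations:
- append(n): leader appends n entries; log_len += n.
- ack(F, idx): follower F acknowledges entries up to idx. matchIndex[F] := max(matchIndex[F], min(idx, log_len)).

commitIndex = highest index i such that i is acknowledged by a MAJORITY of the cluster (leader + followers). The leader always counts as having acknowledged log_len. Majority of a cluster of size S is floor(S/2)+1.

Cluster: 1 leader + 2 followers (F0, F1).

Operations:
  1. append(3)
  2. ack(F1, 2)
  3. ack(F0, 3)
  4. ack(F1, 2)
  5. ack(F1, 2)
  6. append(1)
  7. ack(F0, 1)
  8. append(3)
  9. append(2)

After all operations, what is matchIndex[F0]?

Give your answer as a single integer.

Answer: 3

Derivation:
Op 1: append 3 -> log_len=3
Op 2: F1 acks idx 2 -> match: F0=0 F1=2; commitIndex=2
Op 3: F0 acks idx 3 -> match: F0=3 F1=2; commitIndex=3
Op 4: F1 acks idx 2 -> match: F0=3 F1=2; commitIndex=3
Op 5: F1 acks idx 2 -> match: F0=3 F1=2; commitIndex=3
Op 6: append 1 -> log_len=4
Op 7: F0 acks idx 1 -> match: F0=3 F1=2; commitIndex=3
Op 8: append 3 -> log_len=7
Op 9: append 2 -> log_len=9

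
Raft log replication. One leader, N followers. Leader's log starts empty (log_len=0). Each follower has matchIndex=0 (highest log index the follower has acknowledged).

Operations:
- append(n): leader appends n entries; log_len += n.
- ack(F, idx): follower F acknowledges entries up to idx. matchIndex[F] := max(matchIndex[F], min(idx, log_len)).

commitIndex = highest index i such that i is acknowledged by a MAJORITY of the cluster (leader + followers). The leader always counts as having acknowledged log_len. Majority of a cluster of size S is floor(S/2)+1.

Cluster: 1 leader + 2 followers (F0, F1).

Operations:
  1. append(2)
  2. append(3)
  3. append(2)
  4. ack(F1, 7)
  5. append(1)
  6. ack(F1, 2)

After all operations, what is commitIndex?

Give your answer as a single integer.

Answer: 7

Derivation:
Op 1: append 2 -> log_len=2
Op 2: append 3 -> log_len=5
Op 3: append 2 -> log_len=7
Op 4: F1 acks idx 7 -> match: F0=0 F1=7; commitIndex=7
Op 5: append 1 -> log_len=8
Op 6: F1 acks idx 2 -> match: F0=0 F1=7; commitIndex=7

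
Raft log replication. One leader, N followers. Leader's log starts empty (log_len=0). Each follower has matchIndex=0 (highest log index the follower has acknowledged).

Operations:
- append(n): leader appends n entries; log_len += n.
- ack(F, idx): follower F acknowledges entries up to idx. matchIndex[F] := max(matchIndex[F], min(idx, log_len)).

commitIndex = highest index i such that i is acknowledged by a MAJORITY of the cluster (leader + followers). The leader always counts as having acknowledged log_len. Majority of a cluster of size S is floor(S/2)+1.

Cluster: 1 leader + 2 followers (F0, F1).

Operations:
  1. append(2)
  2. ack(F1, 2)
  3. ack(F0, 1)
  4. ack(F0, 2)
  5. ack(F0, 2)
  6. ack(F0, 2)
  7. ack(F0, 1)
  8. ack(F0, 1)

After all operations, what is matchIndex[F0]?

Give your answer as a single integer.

Answer: 2

Derivation:
Op 1: append 2 -> log_len=2
Op 2: F1 acks idx 2 -> match: F0=0 F1=2; commitIndex=2
Op 3: F0 acks idx 1 -> match: F0=1 F1=2; commitIndex=2
Op 4: F0 acks idx 2 -> match: F0=2 F1=2; commitIndex=2
Op 5: F0 acks idx 2 -> match: F0=2 F1=2; commitIndex=2
Op 6: F0 acks idx 2 -> match: F0=2 F1=2; commitIndex=2
Op 7: F0 acks idx 1 -> match: F0=2 F1=2; commitIndex=2
Op 8: F0 acks idx 1 -> match: F0=2 F1=2; commitIndex=2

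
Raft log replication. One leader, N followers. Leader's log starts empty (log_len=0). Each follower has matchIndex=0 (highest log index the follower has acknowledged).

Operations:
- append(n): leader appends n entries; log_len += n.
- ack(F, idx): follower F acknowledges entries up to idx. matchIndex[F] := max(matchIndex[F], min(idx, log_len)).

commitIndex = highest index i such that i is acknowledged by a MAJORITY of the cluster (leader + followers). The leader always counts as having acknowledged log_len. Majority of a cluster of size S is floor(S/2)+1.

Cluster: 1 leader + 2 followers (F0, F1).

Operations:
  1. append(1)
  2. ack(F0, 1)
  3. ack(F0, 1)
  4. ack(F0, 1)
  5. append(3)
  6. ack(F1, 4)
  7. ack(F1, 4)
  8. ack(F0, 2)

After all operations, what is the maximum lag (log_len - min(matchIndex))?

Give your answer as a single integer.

Answer: 2

Derivation:
Op 1: append 1 -> log_len=1
Op 2: F0 acks idx 1 -> match: F0=1 F1=0; commitIndex=1
Op 3: F0 acks idx 1 -> match: F0=1 F1=0; commitIndex=1
Op 4: F0 acks idx 1 -> match: F0=1 F1=0; commitIndex=1
Op 5: append 3 -> log_len=4
Op 6: F1 acks idx 4 -> match: F0=1 F1=4; commitIndex=4
Op 7: F1 acks idx 4 -> match: F0=1 F1=4; commitIndex=4
Op 8: F0 acks idx 2 -> match: F0=2 F1=4; commitIndex=4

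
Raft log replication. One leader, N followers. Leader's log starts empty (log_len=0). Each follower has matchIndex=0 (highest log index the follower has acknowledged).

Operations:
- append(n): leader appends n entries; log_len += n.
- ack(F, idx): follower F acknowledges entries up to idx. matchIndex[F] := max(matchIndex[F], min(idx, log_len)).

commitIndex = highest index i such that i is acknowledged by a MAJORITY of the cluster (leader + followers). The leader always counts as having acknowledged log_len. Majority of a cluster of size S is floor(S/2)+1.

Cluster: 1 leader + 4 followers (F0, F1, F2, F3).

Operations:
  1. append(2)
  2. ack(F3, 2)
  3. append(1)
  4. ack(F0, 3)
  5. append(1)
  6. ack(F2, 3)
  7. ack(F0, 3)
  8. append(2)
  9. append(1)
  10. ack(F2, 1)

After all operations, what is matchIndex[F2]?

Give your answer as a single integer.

Answer: 3

Derivation:
Op 1: append 2 -> log_len=2
Op 2: F3 acks idx 2 -> match: F0=0 F1=0 F2=0 F3=2; commitIndex=0
Op 3: append 1 -> log_len=3
Op 4: F0 acks idx 3 -> match: F0=3 F1=0 F2=0 F3=2; commitIndex=2
Op 5: append 1 -> log_len=4
Op 6: F2 acks idx 3 -> match: F0=3 F1=0 F2=3 F3=2; commitIndex=3
Op 7: F0 acks idx 3 -> match: F0=3 F1=0 F2=3 F3=2; commitIndex=3
Op 8: append 2 -> log_len=6
Op 9: append 1 -> log_len=7
Op 10: F2 acks idx 1 -> match: F0=3 F1=0 F2=3 F3=2; commitIndex=3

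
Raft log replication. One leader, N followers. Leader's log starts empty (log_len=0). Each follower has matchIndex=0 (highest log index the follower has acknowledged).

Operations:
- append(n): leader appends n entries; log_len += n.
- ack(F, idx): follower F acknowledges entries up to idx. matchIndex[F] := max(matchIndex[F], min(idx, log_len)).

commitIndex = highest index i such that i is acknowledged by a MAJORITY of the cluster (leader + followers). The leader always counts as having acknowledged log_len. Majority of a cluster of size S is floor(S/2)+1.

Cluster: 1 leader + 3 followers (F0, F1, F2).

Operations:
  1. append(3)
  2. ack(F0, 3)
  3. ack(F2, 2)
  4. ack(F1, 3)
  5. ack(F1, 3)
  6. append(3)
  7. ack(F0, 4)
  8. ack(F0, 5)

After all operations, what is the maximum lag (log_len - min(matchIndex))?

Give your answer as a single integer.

Op 1: append 3 -> log_len=3
Op 2: F0 acks idx 3 -> match: F0=3 F1=0 F2=0; commitIndex=0
Op 3: F2 acks idx 2 -> match: F0=3 F1=0 F2=2; commitIndex=2
Op 4: F1 acks idx 3 -> match: F0=3 F1=3 F2=2; commitIndex=3
Op 5: F1 acks idx 3 -> match: F0=3 F1=3 F2=2; commitIndex=3
Op 6: append 3 -> log_len=6
Op 7: F0 acks idx 4 -> match: F0=4 F1=3 F2=2; commitIndex=3
Op 8: F0 acks idx 5 -> match: F0=5 F1=3 F2=2; commitIndex=3

Answer: 4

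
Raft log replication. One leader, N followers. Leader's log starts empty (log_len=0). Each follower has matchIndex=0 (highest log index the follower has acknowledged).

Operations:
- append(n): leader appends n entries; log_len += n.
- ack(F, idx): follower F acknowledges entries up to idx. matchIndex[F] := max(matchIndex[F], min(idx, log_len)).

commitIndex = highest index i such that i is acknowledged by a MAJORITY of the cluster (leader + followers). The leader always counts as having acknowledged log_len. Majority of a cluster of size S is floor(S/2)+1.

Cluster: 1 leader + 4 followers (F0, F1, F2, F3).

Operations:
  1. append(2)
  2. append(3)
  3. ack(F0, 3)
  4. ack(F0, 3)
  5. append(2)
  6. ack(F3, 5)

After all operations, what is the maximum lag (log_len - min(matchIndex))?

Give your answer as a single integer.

Op 1: append 2 -> log_len=2
Op 2: append 3 -> log_len=5
Op 3: F0 acks idx 3 -> match: F0=3 F1=0 F2=0 F3=0; commitIndex=0
Op 4: F0 acks idx 3 -> match: F0=3 F1=0 F2=0 F3=0; commitIndex=0
Op 5: append 2 -> log_len=7
Op 6: F3 acks idx 5 -> match: F0=3 F1=0 F2=0 F3=5; commitIndex=3

Answer: 7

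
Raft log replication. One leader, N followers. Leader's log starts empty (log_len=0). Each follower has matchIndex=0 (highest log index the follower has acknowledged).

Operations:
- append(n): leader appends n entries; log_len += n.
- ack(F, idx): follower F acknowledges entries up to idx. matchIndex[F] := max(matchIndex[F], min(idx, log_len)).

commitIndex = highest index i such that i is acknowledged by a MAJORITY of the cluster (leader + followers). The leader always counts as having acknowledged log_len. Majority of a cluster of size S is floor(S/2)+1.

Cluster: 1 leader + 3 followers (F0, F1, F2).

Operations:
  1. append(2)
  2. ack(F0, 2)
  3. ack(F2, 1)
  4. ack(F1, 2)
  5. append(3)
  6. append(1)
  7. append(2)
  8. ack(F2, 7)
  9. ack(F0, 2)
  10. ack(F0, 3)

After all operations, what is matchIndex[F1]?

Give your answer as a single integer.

Op 1: append 2 -> log_len=2
Op 2: F0 acks idx 2 -> match: F0=2 F1=0 F2=0; commitIndex=0
Op 3: F2 acks idx 1 -> match: F0=2 F1=0 F2=1; commitIndex=1
Op 4: F1 acks idx 2 -> match: F0=2 F1=2 F2=1; commitIndex=2
Op 5: append 3 -> log_len=5
Op 6: append 1 -> log_len=6
Op 7: append 2 -> log_len=8
Op 8: F2 acks idx 7 -> match: F0=2 F1=2 F2=7; commitIndex=2
Op 9: F0 acks idx 2 -> match: F0=2 F1=2 F2=7; commitIndex=2
Op 10: F0 acks idx 3 -> match: F0=3 F1=2 F2=7; commitIndex=3

Answer: 2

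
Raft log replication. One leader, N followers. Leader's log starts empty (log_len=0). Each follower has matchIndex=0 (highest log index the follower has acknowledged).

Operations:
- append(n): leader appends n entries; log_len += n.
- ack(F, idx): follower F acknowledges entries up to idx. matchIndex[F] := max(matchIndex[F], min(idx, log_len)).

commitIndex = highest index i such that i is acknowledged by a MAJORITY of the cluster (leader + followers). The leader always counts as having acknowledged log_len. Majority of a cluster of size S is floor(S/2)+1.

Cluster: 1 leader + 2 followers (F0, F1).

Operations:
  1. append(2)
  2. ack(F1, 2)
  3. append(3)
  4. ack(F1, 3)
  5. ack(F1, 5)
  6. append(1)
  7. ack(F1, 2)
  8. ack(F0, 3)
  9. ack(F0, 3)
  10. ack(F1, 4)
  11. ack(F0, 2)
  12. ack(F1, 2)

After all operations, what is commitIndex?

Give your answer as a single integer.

Op 1: append 2 -> log_len=2
Op 2: F1 acks idx 2 -> match: F0=0 F1=2; commitIndex=2
Op 3: append 3 -> log_len=5
Op 4: F1 acks idx 3 -> match: F0=0 F1=3; commitIndex=3
Op 5: F1 acks idx 5 -> match: F0=0 F1=5; commitIndex=5
Op 6: append 1 -> log_len=6
Op 7: F1 acks idx 2 -> match: F0=0 F1=5; commitIndex=5
Op 8: F0 acks idx 3 -> match: F0=3 F1=5; commitIndex=5
Op 9: F0 acks idx 3 -> match: F0=3 F1=5; commitIndex=5
Op 10: F1 acks idx 4 -> match: F0=3 F1=5; commitIndex=5
Op 11: F0 acks idx 2 -> match: F0=3 F1=5; commitIndex=5
Op 12: F1 acks idx 2 -> match: F0=3 F1=5; commitIndex=5

Answer: 5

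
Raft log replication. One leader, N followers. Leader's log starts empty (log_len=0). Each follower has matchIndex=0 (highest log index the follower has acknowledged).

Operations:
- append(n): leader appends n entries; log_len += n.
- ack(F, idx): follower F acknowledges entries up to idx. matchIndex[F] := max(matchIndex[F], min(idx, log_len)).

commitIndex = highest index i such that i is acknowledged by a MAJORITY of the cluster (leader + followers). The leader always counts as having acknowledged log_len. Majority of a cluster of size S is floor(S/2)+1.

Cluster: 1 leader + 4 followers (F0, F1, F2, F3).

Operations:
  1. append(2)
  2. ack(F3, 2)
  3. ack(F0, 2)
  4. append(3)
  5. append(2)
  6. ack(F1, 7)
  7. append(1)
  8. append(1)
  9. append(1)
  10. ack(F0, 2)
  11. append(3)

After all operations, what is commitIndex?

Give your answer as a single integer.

Op 1: append 2 -> log_len=2
Op 2: F3 acks idx 2 -> match: F0=0 F1=0 F2=0 F3=2; commitIndex=0
Op 3: F0 acks idx 2 -> match: F0=2 F1=0 F2=0 F3=2; commitIndex=2
Op 4: append 3 -> log_len=5
Op 5: append 2 -> log_len=7
Op 6: F1 acks idx 7 -> match: F0=2 F1=7 F2=0 F3=2; commitIndex=2
Op 7: append 1 -> log_len=8
Op 8: append 1 -> log_len=9
Op 9: append 1 -> log_len=10
Op 10: F0 acks idx 2 -> match: F0=2 F1=7 F2=0 F3=2; commitIndex=2
Op 11: append 3 -> log_len=13

Answer: 2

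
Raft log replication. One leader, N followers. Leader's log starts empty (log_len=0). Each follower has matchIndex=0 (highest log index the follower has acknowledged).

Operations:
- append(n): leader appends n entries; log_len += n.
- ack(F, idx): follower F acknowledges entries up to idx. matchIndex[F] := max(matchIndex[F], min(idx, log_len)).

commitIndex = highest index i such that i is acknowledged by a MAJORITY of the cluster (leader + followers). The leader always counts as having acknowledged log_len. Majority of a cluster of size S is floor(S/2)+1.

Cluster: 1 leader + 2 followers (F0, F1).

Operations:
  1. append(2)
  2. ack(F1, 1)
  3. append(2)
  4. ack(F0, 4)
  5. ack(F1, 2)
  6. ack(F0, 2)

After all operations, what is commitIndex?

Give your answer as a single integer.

Answer: 4

Derivation:
Op 1: append 2 -> log_len=2
Op 2: F1 acks idx 1 -> match: F0=0 F1=1; commitIndex=1
Op 3: append 2 -> log_len=4
Op 4: F0 acks idx 4 -> match: F0=4 F1=1; commitIndex=4
Op 5: F1 acks idx 2 -> match: F0=4 F1=2; commitIndex=4
Op 6: F0 acks idx 2 -> match: F0=4 F1=2; commitIndex=4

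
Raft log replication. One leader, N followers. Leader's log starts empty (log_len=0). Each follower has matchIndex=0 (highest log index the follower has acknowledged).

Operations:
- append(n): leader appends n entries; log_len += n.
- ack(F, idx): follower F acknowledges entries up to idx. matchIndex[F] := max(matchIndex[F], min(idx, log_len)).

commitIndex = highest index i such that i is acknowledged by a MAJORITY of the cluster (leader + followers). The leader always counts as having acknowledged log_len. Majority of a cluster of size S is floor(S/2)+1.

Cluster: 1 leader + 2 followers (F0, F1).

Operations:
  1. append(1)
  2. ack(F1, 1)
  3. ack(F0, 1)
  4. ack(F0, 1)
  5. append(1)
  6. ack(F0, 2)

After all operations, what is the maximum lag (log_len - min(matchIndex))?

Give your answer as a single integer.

Op 1: append 1 -> log_len=1
Op 2: F1 acks idx 1 -> match: F0=0 F1=1; commitIndex=1
Op 3: F0 acks idx 1 -> match: F0=1 F1=1; commitIndex=1
Op 4: F0 acks idx 1 -> match: F0=1 F1=1; commitIndex=1
Op 5: append 1 -> log_len=2
Op 6: F0 acks idx 2 -> match: F0=2 F1=1; commitIndex=2

Answer: 1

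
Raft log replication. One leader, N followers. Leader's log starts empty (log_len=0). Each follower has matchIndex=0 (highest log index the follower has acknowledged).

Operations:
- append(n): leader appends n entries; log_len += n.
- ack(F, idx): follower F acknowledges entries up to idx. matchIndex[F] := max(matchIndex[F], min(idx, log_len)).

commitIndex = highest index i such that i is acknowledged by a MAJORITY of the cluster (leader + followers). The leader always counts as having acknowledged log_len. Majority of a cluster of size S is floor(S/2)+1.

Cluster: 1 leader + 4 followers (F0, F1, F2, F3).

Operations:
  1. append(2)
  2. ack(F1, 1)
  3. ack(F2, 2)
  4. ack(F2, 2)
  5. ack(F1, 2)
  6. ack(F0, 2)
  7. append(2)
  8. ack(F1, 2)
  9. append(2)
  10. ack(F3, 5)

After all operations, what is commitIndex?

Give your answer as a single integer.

Answer: 2

Derivation:
Op 1: append 2 -> log_len=2
Op 2: F1 acks idx 1 -> match: F0=0 F1=1 F2=0 F3=0; commitIndex=0
Op 3: F2 acks idx 2 -> match: F0=0 F1=1 F2=2 F3=0; commitIndex=1
Op 4: F2 acks idx 2 -> match: F0=0 F1=1 F2=2 F3=0; commitIndex=1
Op 5: F1 acks idx 2 -> match: F0=0 F1=2 F2=2 F3=0; commitIndex=2
Op 6: F0 acks idx 2 -> match: F0=2 F1=2 F2=2 F3=0; commitIndex=2
Op 7: append 2 -> log_len=4
Op 8: F1 acks idx 2 -> match: F0=2 F1=2 F2=2 F3=0; commitIndex=2
Op 9: append 2 -> log_len=6
Op 10: F3 acks idx 5 -> match: F0=2 F1=2 F2=2 F3=5; commitIndex=2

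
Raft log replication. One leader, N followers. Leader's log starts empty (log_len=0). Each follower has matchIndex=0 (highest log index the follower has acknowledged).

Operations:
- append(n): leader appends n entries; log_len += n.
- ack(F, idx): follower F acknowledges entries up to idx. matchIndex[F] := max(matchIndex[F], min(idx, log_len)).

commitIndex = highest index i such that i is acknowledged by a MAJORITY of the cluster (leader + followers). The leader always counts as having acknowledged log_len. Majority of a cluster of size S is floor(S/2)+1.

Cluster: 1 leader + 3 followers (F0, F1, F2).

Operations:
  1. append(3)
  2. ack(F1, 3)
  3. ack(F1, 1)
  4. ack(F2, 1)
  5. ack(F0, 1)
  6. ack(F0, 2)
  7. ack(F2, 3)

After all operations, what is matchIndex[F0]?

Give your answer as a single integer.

Op 1: append 3 -> log_len=3
Op 2: F1 acks idx 3 -> match: F0=0 F1=3 F2=0; commitIndex=0
Op 3: F1 acks idx 1 -> match: F0=0 F1=3 F2=0; commitIndex=0
Op 4: F2 acks idx 1 -> match: F0=0 F1=3 F2=1; commitIndex=1
Op 5: F0 acks idx 1 -> match: F0=1 F1=3 F2=1; commitIndex=1
Op 6: F0 acks idx 2 -> match: F0=2 F1=3 F2=1; commitIndex=2
Op 7: F2 acks idx 3 -> match: F0=2 F1=3 F2=3; commitIndex=3

Answer: 2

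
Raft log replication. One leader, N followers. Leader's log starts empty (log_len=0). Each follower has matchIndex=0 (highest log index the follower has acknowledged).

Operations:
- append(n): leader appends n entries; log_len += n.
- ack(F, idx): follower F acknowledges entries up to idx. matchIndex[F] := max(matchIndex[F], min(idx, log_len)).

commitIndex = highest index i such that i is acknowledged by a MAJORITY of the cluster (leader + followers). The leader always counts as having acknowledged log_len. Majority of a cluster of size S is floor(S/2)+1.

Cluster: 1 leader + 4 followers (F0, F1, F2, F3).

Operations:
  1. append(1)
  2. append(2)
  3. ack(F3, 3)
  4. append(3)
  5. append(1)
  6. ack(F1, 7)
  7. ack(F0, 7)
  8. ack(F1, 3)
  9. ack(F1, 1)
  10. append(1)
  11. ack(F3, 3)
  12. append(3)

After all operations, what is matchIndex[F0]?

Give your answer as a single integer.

Answer: 7

Derivation:
Op 1: append 1 -> log_len=1
Op 2: append 2 -> log_len=3
Op 3: F3 acks idx 3 -> match: F0=0 F1=0 F2=0 F3=3; commitIndex=0
Op 4: append 3 -> log_len=6
Op 5: append 1 -> log_len=7
Op 6: F1 acks idx 7 -> match: F0=0 F1=7 F2=0 F3=3; commitIndex=3
Op 7: F0 acks idx 7 -> match: F0=7 F1=7 F2=0 F3=3; commitIndex=7
Op 8: F1 acks idx 3 -> match: F0=7 F1=7 F2=0 F3=3; commitIndex=7
Op 9: F1 acks idx 1 -> match: F0=7 F1=7 F2=0 F3=3; commitIndex=7
Op 10: append 1 -> log_len=8
Op 11: F3 acks idx 3 -> match: F0=7 F1=7 F2=0 F3=3; commitIndex=7
Op 12: append 3 -> log_len=11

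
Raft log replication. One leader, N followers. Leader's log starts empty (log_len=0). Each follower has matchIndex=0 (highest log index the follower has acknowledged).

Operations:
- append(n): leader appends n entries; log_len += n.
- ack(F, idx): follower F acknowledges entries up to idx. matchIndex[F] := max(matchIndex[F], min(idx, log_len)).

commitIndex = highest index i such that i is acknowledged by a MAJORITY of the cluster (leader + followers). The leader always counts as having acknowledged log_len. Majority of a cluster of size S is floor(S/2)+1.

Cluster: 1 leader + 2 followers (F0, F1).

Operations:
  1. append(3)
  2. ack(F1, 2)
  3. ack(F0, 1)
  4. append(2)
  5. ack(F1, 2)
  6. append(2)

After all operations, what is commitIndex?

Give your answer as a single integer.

Answer: 2

Derivation:
Op 1: append 3 -> log_len=3
Op 2: F1 acks idx 2 -> match: F0=0 F1=2; commitIndex=2
Op 3: F0 acks idx 1 -> match: F0=1 F1=2; commitIndex=2
Op 4: append 2 -> log_len=5
Op 5: F1 acks idx 2 -> match: F0=1 F1=2; commitIndex=2
Op 6: append 2 -> log_len=7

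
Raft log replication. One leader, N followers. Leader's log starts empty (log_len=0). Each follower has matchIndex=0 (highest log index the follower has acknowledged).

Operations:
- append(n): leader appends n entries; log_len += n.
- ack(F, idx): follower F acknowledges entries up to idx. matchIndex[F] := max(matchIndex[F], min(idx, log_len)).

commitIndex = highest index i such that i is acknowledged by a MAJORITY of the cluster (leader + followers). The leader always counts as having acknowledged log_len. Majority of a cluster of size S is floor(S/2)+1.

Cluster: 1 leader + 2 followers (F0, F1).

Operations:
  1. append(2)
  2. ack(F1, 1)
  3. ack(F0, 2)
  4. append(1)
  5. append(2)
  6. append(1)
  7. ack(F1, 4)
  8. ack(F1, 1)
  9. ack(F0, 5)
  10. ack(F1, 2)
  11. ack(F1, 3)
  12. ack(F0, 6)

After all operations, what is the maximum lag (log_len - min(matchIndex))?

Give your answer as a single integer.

Op 1: append 2 -> log_len=2
Op 2: F1 acks idx 1 -> match: F0=0 F1=1; commitIndex=1
Op 3: F0 acks idx 2 -> match: F0=2 F1=1; commitIndex=2
Op 4: append 1 -> log_len=3
Op 5: append 2 -> log_len=5
Op 6: append 1 -> log_len=6
Op 7: F1 acks idx 4 -> match: F0=2 F1=4; commitIndex=4
Op 8: F1 acks idx 1 -> match: F0=2 F1=4; commitIndex=4
Op 9: F0 acks idx 5 -> match: F0=5 F1=4; commitIndex=5
Op 10: F1 acks idx 2 -> match: F0=5 F1=4; commitIndex=5
Op 11: F1 acks idx 3 -> match: F0=5 F1=4; commitIndex=5
Op 12: F0 acks idx 6 -> match: F0=6 F1=4; commitIndex=6

Answer: 2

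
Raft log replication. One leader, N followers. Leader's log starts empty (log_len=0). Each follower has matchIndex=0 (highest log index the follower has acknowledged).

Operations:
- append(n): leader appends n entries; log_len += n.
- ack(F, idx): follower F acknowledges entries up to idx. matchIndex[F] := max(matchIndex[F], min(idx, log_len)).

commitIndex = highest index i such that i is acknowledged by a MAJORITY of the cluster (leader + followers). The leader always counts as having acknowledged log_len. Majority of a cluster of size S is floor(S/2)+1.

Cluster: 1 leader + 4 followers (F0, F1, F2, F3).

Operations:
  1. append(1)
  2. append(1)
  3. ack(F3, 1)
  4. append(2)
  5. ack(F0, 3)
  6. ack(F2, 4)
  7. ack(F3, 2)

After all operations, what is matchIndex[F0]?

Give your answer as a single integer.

Answer: 3

Derivation:
Op 1: append 1 -> log_len=1
Op 2: append 1 -> log_len=2
Op 3: F3 acks idx 1 -> match: F0=0 F1=0 F2=0 F3=1; commitIndex=0
Op 4: append 2 -> log_len=4
Op 5: F0 acks idx 3 -> match: F0=3 F1=0 F2=0 F3=1; commitIndex=1
Op 6: F2 acks idx 4 -> match: F0=3 F1=0 F2=4 F3=1; commitIndex=3
Op 7: F3 acks idx 2 -> match: F0=3 F1=0 F2=4 F3=2; commitIndex=3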